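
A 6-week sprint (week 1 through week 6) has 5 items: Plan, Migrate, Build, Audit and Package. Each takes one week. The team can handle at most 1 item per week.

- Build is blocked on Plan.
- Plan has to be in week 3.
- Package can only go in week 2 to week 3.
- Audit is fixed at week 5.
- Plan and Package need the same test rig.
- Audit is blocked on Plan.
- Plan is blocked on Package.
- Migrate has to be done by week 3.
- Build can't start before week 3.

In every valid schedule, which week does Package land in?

week 2

Package's window is week 2–week 3.
Plan is fixed at week 3, and Package can't share a week with Plan.
So Package must be week 2.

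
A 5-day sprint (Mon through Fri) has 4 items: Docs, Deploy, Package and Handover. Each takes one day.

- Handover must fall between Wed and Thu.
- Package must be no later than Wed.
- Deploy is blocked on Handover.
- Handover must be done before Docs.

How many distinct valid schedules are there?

15

Splitting on Docs: it can be Thu (6), Fri (9). Listing each branch's schedules as (Deploy, Package, Handover):
Docs=Thu: (Thu,Mon,Wed) (Thu,Tue,Wed) (Thu,Wed,Wed) (Fri,Mon,Wed) (Fri,Tue,Wed) (Fri,Wed,Wed) — 6.
Docs=Fri: (Thu,Mon,Wed) (Thu,Tue,Wed) (Thu,Wed,Wed) (Fri,Mon,Wed) (Fri,Mon,Thu) (Fri,Tue,Wed) (Fri,Tue,Thu) (Fri,Wed,Wed) (Fri,Wed,Thu) — 9.
Summing: 6 + 9 = 15.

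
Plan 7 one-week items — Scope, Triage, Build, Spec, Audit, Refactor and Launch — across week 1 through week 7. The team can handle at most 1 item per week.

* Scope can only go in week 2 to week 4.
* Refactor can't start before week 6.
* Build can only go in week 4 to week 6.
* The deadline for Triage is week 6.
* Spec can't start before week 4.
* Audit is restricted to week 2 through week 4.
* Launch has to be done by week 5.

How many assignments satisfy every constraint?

52

Splitting on Scope: it can be week 2 (20), week 3 (20), week 4 (12). Listing each branch's schedules as (Triage, Build, Spec, Audit, Refactor, Launch) by week number:
Scope=week 2: (1,4,6,3,7,5) (1,4,7,3,6,5) (1,5,6,3,7,4) (1,5,6,4,7,3) (1,5,7,3,6,4) (1,5,7,4,6,3) (1,6,4,3,7,5) (1,6,5,3,7,4) (1,6,5,4,7,3) (3,5,6,4,7,1) (3,5,7,4,6,1) (3,6,5,4,7,1) (4,5,6,3,7,1) (4,5,7,3,6,1) (4,6,5,3,7,1) (5,4,6,3,7,1) (5,4,7,3,6,1) (5,6,4,3,7,1) (6,4,5,3,7,1) (6,5,4,3,7,1) — 20.
Scope=week 3: (1,4,6,2,7,5) (1,4,7,2,6,5) (1,5,6,2,7,4) (1,5,6,4,7,2) (1,5,7,2,6,4) (1,5,7,4,6,2) (1,6,4,2,7,5) (1,6,5,2,7,4) (1,6,5,4,7,2) (2,5,6,4,7,1) (2,5,7,4,6,1) (2,6,5,4,7,1) (4,5,6,2,7,1) (4,5,7,2,6,1) (4,6,5,2,7,1) (5,4,6,2,7,1) (5,4,7,2,6,1) (5,6,4,2,7,1) (6,4,5,2,7,1) (6,5,4,2,7,1) — 20.
Scope=week 4: (1,5,6,2,7,3) (1,5,6,3,7,2) (1,5,7,2,6,3) (1,5,7,3,6,2) (1,6,5,2,7,3) (1,6,5,3,7,2) (2,5,6,3,7,1) (2,5,7,3,6,1) (2,6,5,3,7,1) (3,5,6,2,7,1) (3,5,7,2,6,1) (3,6,5,2,7,1) — 12.
Summing: 20 + 20 + 12 = 52.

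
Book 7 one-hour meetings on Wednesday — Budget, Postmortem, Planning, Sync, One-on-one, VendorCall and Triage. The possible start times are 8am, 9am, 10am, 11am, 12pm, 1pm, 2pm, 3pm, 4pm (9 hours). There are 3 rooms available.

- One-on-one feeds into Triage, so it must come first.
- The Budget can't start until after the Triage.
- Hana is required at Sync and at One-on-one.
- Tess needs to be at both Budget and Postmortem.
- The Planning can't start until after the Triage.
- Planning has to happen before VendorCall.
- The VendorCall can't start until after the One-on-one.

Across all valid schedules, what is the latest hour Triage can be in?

2pm

Precedence pushes Triage to at least 9am; downstream work caps Triage at 2pm.
Triage at 2pm is achievable: Budget -> 3pm, VendorCall -> 4pm, Planning -> 3pm, One-on-one -> 8am, Sync -> 9am, Triage -> 2pm, Postmortem -> 8am.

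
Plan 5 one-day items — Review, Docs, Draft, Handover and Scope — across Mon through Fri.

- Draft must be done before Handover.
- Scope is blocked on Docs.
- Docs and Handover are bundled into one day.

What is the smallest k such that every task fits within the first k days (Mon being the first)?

3

The precedence chain requires at least 3 distinct days.
3 works (last occupied day: Wed): for example Handover -> Tue; Docs -> Tue; Draft -> Mon; Review -> Mon; Scope -> Wed.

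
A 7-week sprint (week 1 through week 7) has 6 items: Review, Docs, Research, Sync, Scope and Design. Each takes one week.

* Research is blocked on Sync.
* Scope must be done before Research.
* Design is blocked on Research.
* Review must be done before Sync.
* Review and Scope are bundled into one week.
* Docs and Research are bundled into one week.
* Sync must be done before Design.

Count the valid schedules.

Splitting on Review: it can be week 1 (20), week 2 (10), week 3 (4), week 4 (1). Listing each branch's schedules as (Docs, Research, Sync, Scope, Design) by week number:
Review=week 1: (3,3,2,1,4) (3,3,2,1,5) (3,3,2,1,6) (3,3,2,1,7) (4,4,2,1,5) (4,4,2,1,6) (4,4,2,1,7) (4,4,3,1,5) (4,4,3,1,6) (4,4,3,1,7) (5,5,2,1,6) (5,5,2,1,7) (5,5,3,1,6) (5,5,3,1,7) (5,5,4,1,6) (5,5,4,1,7) (6,6,2,1,7) (6,6,3,1,7) (6,6,4,1,7) (6,6,5,1,7) — 20.
Review=week 2: (4,4,3,2,5) (4,4,3,2,6) (4,4,3,2,7) (5,5,3,2,6) (5,5,3,2,7) (5,5,4,2,6) (5,5,4,2,7) (6,6,3,2,7) (6,6,4,2,7) (6,6,5,2,7) — 10.
Review=week 3: (5,5,4,3,6) (5,5,4,3,7) (6,6,4,3,7) (6,6,5,3,7) — 4.
Review=week 4: (6,6,5,4,7) — 1.
Summing: 20 + 10 + 4 + 1 = 35.

35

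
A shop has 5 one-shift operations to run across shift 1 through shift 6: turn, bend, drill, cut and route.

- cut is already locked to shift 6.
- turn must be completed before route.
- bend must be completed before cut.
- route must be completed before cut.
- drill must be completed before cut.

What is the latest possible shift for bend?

shift 5

Downstream work caps bend at shift 5.
bend at shift 5 is achievable: bend -> shift 5; drill -> shift 1; cut -> shift 6; turn -> shift 1; route -> shift 2.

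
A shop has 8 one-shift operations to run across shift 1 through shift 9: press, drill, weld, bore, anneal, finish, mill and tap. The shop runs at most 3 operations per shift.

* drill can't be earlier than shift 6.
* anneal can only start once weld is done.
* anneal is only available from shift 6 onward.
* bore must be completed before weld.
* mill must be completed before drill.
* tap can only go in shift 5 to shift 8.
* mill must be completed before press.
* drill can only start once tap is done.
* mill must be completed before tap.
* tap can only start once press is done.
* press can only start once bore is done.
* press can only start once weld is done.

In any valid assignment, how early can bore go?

shift 1

Downstream work caps bore at shift 5.
bore at shift 1 is achievable: weld=shift 2; press=shift 3; finish=shift 1; tap=shift 5; bore=shift 1; anneal=shift 6; drill=shift 6; mill=shift 1.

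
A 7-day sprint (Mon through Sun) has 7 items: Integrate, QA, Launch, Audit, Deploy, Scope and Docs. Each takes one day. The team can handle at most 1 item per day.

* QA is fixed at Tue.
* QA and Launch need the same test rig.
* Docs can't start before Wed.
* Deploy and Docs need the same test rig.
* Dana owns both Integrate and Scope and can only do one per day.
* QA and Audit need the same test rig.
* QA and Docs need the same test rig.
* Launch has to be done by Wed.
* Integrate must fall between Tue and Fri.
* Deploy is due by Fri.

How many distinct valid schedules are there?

56

Splitting on Integrate: it can be Wed (12), Thu (22), Fri (22). Listing each branch's schedules as (QA, Launch, Audit, Deploy, Scope, Docs):
Integrate=Wed: (Tue,Mon,Thu,Fri,Sat,Sun) (Tue,Mon,Thu,Fri,Sun,Sat) (Tue,Mon,Fri,Thu,Sat,Sun) (Tue,Mon,Fri,Thu,Sun,Sat) (Tue,Mon,Sat,Thu,Fri,Sun) (Tue,Mon,Sat,Thu,Sun,Fri) (Tue,Mon,Sat,Fri,Thu,Sun) (Tue,Mon,Sat,Fri,Sun,Thu) (Tue,Mon,Sun,Thu,Fri,Sat) (Tue,Mon,Sun,Thu,Sat,Fri) (Tue,Mon,Sun,Fri,Thu,Sat) (Tue,Mon,Sun,Fri,Sat,Thu) — 12.
Integrate=Thu: (Tue,Mon,Wed,Fri,Sat,Sun) (Tue,Mon,Wed,Fri,Sun,Sat) (Tue,Mon,Fri,Wed,Sat,Sun) (Tue,Mon,Fri,Wed,Sun,Sat) (Tue,Mon,Sat,Wed,Fri,Sun) (Tue,Mon,Sat,Wed,Sun,Fri) (Tue,Mon,Sat,Fri,Wed,Sun) (Tue,Mon,Sat,Fri,Sun,Wed) (Tue,Mon,Sun,Wed,Fri,Sat) (Tue,Mon,Sun,Wed,Sat,Fri) (Tue,Mon,Sun,Fri,Wed,Sat) (Tue,Mon,Sun,Fri,Sat,Wed) (Tue,Wed,Mon,Fri,Sat,Sun) (Tue,Wed,Mon,Fri,Sun,Sat) (Tue,Wed,Fri,Mon,Sat,Sun) (Tue,Wed,Fri,Mon,Sun,Sat) (Tue,Wed,Sat,Mon,Fri,Sun) (Tue,Wed,Sat,Mon,Sun,Fri) (Tue,Wed,Sat,Fri,Mon,Sun) (Tue,Wed,Sun,Mon,Fri,Sat) (Tue,Wed,Sun,Mon,Sat,Fri) (Tue,Wed,Sun,Fri,Mon,Sat) — 22.
Integrate=Fri: (Tue,Mon,Wed,Thu,Sat,Sun) (Tue,Mon,Wed,Thu,Sun,Sat) (Tue,Mon,Thu,Wed,Sat,Sun) (Tue,Mon,Thu,Wed,Sun,Sat) (Tue,Mon,Sat,Wed,Thu,Sun) (Tue,Mon,Sat,Wed,Sun,Thu) (Tue,Mon,Sat,Thu,Wed,Sun) (Tue,Mon,Sat,Thu,Sun,Wed) (Tue,Mon,Sun,Wed,Thu,Sat) (Tue,Mon,Sun,Wed,Sat,Thu) (Tue,Mon,Sun,Thu,Wed,Sat) (Tue,Mon,Sun,Thu,Sat,Wed) (Tue,Wed,Mon,Thu,Sat,Sun) (Tue,Wed,Mon,Thu,Sun,Sat) (Tue,Wed,Thu,Mon,Sat,Sun) (Tue,Wed,Thu,Mon,Sun,Sat) (Tue,Wed,Sat,Mon,Thu,Sun) (Tue,Wed,Sat,Mon,Sun,Thu) (Tue,Wed,Sat,Thu,Mon,Sun) (Tue,Wed,Sun,Mon,Thu,Sat) (Tue,Wed,Sun,Mon,Sat,Thu) (Tue,Wed,Sun,Thu,Mon,Sat) — 22.
Summing: 12 + 22 + 22 = 56.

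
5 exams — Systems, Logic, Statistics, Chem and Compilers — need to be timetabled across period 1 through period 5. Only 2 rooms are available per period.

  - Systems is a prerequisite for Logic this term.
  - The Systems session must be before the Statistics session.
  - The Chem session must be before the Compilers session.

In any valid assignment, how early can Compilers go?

period 2

Precedence pushes Compilers to at least period 2.
Compilers at period 2 is achievable: Compilers in period 2; Systems in period 1; Chem in period 1; Logic in period 2; Statistics in period 3.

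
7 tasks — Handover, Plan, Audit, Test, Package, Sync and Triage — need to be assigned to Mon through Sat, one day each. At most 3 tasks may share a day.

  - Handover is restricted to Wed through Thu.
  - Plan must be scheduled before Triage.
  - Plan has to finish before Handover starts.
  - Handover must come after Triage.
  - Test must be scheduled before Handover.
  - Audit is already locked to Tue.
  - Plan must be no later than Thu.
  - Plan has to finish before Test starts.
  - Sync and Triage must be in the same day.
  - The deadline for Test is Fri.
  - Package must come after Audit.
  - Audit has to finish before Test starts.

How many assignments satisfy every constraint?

10

Splitting on Plan: it can be Mon (7), Tue (3). Listing each branch's schedules as (Handover, Audit, Test, Package, Sync, Triage):
Plan=Mon: (Thu,Tue,Wed,Wed,Tue,Tue) (Thu,Tue,Wed,Thu,Tue,Tue) (Thu,Tue,Wed,Thu,Wed,Wed) (Thu,Tue,Wed,Fri,Tue,Tue) (Thu,Tue,Wed,Fri,Wed,Wed) (Thu,Tue,Wed,Sat,Tue,Tue) (Thu,Tue,Wed,Sat,Wed,Wed) — 7.
Plan=Tue: (Thu,Tue,Wed,Thu,Wed,Wed) (Thu,Tue,Wed,Fri,Wed,Wed) (Thu,Tue,Wed,Sat,Wed,Wed) — 3.
Summing: 7 + 3 = 10.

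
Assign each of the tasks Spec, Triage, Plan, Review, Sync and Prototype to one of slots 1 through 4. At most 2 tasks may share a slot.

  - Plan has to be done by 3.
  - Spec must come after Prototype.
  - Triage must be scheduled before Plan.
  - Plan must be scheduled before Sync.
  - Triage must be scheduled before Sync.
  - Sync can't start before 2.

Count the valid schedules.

60

Splitting on Spec: it can be 2 (10), 3 (20), 4 (30). Listing each branch's schedules as (Triage, Plan, Review, Sync, Prototype):
Spec=2: (1,2,3,3,1) (1,2,3,4,1) (1,2,4,3,1) (1,2,4,4,1) (1,3,2,4,1) (1,3,3,4,1) (1,3,4,4,1) (2,3,1,4,1) (2,3,3,4,1) (2,3,4,4,1) — 10.
Spec=3: (1,2,1,3,2) (1,2,1,4,2) (1,2,2,3,1) (1,2,2,4,1) (1,2,3,4,1) (1,2,3,4,2) (1,2,4,3,1) (1,2,4,3,2) (1,2,4,4,1) (1,2,4,4,2) (1,3,1,4,2) (1,3,2,4,1) (1,3,2,4,2) (1,3,4,4,1) (1,3,4,4,2) (2,3,1,4,1) (2,3,1,4,2) (2,3,2,4,1) (2,3,4,4,1) (2,3,4,4,2) — 20.
Spec=4: (1,2,1,3,2) (1,2,1,3,3) (1,2,1,4,2) (1,2,1,4,3) (1,2,2,3,1) (1,2,2,3,3) (1,2,2,4,1) (1,2,2,4,3) (1,2,3,3,1) (1,2,3,3,2) (1,2,3,4,1) (1,2,3,4,2) (1,2,3,4,3) (1,2,4,3,1) (1,2,4,3,2) (1,2,4,3,3) (1,3,1,4,2) (1,3,1,4,3) (1,3,2,4,1) (1,3,2,4,2) (1,3,2,4,3) (1,3,3,4,1) (1,3,3,4,2) (2,3,1,4,1) (2,3,1,4,2) (2,3,1,4,3) (2,3,2,4,1) (2,3,2,4,3) (2,3,3,4,1) (2,3,3,4,2) — 30.
Summing: 10 + 20 + 30 = 60.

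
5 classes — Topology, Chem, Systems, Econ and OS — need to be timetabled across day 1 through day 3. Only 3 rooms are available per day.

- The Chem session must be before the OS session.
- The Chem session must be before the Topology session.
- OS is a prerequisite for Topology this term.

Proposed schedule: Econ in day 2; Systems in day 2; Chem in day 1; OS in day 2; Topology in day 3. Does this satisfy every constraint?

Valid

Only 3 rooms are available per day — holds.
The Chem session must be before the Topology session — holds.
The Chem session must be before the OS session — holds.
OS is a prerequisite for Topology this term — holds.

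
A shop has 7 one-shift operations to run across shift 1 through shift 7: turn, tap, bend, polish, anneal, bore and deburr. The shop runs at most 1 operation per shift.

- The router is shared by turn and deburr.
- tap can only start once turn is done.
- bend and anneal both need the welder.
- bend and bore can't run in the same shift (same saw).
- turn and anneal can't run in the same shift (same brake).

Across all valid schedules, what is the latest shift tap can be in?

shift 7

Precedence pushes tap to at least shift 2.
tap at shift 7 is achievable: bend -> shift 2, turn -> shift 1, polish -> shift 3, anneal -> shift 4, tap -> shift 7, deburr -> shift 6, bore -> shift 5.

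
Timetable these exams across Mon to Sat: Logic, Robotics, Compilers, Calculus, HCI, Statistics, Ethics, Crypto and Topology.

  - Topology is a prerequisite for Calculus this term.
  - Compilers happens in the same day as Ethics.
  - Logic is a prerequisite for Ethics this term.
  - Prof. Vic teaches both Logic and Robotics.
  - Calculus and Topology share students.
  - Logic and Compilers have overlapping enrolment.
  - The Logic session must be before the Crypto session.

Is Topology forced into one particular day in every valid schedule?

No

Topology can be Mon (e.g. Statistics -> Mon, Ethics -> Tue, Compilers -> Tue, Calculus -> Tue, Crypto -> Tue, Logic -> Mon, Robotics -> Tue, HCI -> Mon, Topology -> Mon) or Tue (e.g. Crypto in Tue; Ethics in Tue; HCI in Mon; Compilers in Tue; Statistics in Mon; Logic in Mon; Topology in Tue; Calculus in Wed; Robotics in Tue).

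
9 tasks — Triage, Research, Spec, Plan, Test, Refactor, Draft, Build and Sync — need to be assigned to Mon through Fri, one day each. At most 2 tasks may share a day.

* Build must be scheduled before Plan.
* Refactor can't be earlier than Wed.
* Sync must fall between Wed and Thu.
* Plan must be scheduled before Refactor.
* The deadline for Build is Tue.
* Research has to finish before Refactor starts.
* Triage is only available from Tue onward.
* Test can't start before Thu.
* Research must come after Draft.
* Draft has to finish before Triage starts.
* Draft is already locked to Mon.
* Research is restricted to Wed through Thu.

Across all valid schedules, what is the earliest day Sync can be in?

Sync is available from Wed; Sync's own window allows nothing later than Thu.
Sync at Wed is achievable: Build=Mon, Draft=Mon, Refactor=Thu, Sync=Wed, Triage=Tue, Test=Thu, Plan=Tue, Spec=Fri, Research=Wed.

Wed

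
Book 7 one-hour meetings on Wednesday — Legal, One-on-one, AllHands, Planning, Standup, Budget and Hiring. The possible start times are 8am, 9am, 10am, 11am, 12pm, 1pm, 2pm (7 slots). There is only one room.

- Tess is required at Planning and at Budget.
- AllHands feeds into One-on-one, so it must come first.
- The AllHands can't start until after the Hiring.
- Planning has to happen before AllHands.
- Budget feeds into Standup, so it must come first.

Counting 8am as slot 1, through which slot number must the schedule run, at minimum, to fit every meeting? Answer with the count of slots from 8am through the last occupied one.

7

The precedence chain requires at least 3 distinct slots.
With at most 1 per slot and 7 meetings, at least 7 slots are needed.
7 works (last occupied slot: 2pm): for example Planning=8am, One-on-one=11am, Budget=12pm, Legal=2pm, Hiring=9am, AllHands=10am, Standup=1pm.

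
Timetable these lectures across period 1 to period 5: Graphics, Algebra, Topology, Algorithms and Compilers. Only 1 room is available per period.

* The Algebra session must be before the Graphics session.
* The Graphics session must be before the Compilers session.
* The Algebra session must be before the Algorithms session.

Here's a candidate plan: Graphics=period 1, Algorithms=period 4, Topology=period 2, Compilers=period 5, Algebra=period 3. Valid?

No. The Algebra session must be before the Graphics session is not satisfied.

The Algebra session must be before the Algorithms session — holds.
Only 1 room is available per period — holds.
The Algebra session must be before the Graphics session — violated.
The Graphics session must be before the Compilers session — holds.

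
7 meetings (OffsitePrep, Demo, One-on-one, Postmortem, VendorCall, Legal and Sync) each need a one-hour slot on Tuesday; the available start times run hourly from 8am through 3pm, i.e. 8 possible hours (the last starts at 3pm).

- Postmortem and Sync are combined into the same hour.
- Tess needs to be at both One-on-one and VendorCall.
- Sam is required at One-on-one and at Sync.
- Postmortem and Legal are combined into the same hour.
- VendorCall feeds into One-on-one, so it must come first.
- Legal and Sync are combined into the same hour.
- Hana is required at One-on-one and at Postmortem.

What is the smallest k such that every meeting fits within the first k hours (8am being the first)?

The precedence chain requires at least 2 distinct hours.
2 works (last occupied hour: 9am): for example Demo=8am; Postmortem=8am; VendorCall=8am; OffsitePrep=8am; Sync=8am; Legal=8am; One-on-one=9am.

2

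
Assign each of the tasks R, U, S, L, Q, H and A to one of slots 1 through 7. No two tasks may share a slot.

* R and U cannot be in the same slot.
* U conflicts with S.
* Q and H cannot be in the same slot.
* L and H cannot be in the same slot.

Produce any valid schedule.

H in 6, Q in 5, S in 3, R in 1, A in 7, L in 4, U in 2

Checking: U(2) != S(3); L(4) != H(6); R(1) != U(2); Q(5) != H(6); max 1 per slot (cap 1).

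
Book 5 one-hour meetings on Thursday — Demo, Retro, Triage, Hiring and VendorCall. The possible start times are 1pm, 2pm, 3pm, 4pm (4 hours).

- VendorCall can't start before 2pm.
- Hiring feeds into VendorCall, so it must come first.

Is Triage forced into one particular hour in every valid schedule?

No

Triage can be 1pm (e.g. Retro -> 1pm; Hiring -> 1pm; Triage -> 1pm; Demo -> 1pm; VendorCall -> 2pm) or 2pm (e.g. Retro=1pm, Hiring=1pm, VendorCall=2pm, Triage=2pm, Demo=1pm).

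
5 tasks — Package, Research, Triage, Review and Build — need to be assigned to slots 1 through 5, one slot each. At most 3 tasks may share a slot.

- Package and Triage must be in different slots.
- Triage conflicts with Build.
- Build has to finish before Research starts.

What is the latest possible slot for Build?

4

Downstream work caps Build at 4.
Build at 4 is achievable: Research in 5; Triage in 2; Build in 4; Package in 1; Review in 1.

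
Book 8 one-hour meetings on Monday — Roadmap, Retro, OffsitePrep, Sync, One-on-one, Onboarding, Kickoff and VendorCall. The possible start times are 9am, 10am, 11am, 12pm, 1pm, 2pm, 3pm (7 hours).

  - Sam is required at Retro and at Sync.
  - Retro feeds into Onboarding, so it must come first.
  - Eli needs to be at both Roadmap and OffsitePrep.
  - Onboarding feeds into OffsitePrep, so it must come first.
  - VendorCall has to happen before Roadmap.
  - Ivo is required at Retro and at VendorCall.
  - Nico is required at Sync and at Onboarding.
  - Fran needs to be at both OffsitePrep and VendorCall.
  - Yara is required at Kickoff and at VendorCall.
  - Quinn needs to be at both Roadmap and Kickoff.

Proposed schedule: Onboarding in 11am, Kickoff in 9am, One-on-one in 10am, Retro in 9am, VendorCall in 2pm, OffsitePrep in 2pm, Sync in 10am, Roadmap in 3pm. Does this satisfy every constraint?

No. Fran needs to be at both OffsitePrep and VendorCall is not satisfied.

Fran needs to be at both OffsitePrep and VendorCall — violated.
Yara is required at Kickoff and at VendorCall — holds.
Onboarding feeds into OffsitePrep, so it must come first — holds.
Eli needs to be at both Roadmap and OffsitePrep — holds.
Quinn needs to be at both Roadmap and Kickoff — holds.
VendorCall has to happen before Roadmap — holds.
Sam is required at Retro and at Sync — holds.
Ivo is required at Retro and at VendorCall — holds.
Retro feeds into Onboarding, so it must come first — holds.
Nico is required at Sync and at Onboarding — holds.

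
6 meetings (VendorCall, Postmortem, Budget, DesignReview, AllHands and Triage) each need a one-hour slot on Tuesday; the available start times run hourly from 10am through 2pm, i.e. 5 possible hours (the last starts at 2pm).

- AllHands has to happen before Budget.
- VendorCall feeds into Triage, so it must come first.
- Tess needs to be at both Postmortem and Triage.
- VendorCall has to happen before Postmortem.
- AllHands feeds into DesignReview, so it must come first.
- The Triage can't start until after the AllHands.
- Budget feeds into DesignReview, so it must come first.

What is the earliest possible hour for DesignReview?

12pm

Precedence pushes DesignReview to at least 12pm.
DesignReview at 12pm is achievable: Triage=11am, Postmortem=12pm, DesignReview=12pm, AllHands=10am, Budget=11am, VendorCall=10am.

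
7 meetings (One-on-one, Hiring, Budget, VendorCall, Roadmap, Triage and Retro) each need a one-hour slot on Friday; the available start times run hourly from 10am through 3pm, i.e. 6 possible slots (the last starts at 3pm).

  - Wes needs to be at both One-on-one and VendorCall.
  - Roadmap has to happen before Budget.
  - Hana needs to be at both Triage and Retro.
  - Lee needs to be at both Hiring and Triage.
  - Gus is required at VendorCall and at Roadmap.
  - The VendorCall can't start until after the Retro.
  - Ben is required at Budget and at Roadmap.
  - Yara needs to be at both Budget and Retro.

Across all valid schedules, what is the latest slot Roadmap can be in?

Downstream work caps Roadmap at 2pm.
Roadmap at 2pm is achievable: Retro=10am; One-on-one=10am; Budget=3pm; VendorCall=11am; Triage=11am; Roadmap=2pm; Hiring=10am.

2pm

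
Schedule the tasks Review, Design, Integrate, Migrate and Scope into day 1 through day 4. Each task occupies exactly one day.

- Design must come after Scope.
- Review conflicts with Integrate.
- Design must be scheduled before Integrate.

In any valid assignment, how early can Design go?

day 2

Precedence pushes Design to at least day 2; downstream work caps Design at day 3.
Design at day 2 is achievable: Design -> day 2; Scope -> day 1; Review -> day 1; Migrate -> day 1; Integrate -> day 3.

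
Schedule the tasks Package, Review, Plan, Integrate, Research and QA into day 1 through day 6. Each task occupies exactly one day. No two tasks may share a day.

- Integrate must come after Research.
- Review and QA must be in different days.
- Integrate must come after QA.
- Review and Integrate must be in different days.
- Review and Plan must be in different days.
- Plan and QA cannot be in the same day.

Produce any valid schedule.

Plan in day 6, Review in day 5, QA in day 2, Package in day 4, Integrate in day 3, Research in day 1

Checking: Research(day 1) before Integrate(day 3); QA(day 2) before Integrate(day 3); Review(day 5) != Plan(day 6); Review(day 5) != Integrate(day 3); Plan(day 6) != QA(day 2); Review(day 5) != QA(day 2); max 1 per day (cap 1).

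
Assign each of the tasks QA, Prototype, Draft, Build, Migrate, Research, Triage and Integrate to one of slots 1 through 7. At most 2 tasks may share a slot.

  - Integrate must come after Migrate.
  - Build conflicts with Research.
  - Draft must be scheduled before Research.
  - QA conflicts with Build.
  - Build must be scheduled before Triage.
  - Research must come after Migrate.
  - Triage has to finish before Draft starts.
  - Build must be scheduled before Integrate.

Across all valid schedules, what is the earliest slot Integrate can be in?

Precedence pushes Integrate to at least 2.
Integrate at 2 is achievable: QA in 3; Integrate in 2; Prototype in 4; Triage in 2; Draft in 3; Migrate in 1; Research in 4; Build in 1.

2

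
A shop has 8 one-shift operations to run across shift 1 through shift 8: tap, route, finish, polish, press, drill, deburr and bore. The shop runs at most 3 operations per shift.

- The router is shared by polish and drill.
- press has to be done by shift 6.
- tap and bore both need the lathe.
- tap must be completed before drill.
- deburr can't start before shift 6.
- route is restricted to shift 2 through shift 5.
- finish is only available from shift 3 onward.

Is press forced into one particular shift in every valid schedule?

No

press can be shift 1 (e.g. deburr=shift 6, tap=shift 1, route=shift 2, drill=shift 2, bore=shift 2, finish=shift 3, press=shift 1, polish=shift 1) or shift 2 (e.g. route in shift 2, tap in shift 1, drill in shift 2, deburr in shift 6, finish in shift 3, press in shift 2, polish in shift 1, bore in shift 3).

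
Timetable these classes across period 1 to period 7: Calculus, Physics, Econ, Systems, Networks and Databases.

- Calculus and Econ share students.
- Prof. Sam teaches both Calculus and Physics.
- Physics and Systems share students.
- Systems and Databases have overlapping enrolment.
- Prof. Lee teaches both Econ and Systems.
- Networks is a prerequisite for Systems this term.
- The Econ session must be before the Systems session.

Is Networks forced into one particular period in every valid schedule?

No

Networks can be period 1 (e.g. Systems=period 2, Econ=period 1, Physics=period 1, Networks=period 1, Calculus=period 2, Databases=period 1) or period 2 (e.g. Systems -> period 3, Econ -> period 1, Calculus -> period 2, Networks -> period 2, Databases -> period 1, Physics -> period 1).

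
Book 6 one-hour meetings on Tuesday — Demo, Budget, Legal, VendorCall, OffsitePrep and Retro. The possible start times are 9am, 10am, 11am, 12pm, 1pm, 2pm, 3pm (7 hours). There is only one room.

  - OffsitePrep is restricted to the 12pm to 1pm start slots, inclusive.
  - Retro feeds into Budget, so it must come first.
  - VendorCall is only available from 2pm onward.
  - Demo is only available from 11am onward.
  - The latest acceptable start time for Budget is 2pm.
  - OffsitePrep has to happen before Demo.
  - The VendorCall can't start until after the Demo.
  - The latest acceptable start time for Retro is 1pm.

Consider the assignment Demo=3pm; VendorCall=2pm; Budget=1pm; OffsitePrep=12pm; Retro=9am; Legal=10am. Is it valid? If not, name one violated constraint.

Invalid. The VendorCall can't start until after the Demo.

OffsitePrep has to happen before Demo — holds.
Retro feeds into Budget, so it must come first — holds.
The latest acceptable start time for Budget is 2pm — holds.
Demo is only available from 11am onward — holds.
VendorCall is only available from 2pm onward — holds.
OffsitePrep is restricted to the 12pm to 1pm start slots, inclusive — holds.
There is only one room — holds.
The VendorCall can't start until after the Demo — violated.
The latest acceptable start time for Retro is 1pm — holds.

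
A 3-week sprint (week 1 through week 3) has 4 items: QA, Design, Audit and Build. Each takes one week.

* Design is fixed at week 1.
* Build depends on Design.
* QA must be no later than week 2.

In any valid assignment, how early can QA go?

QA's own window allows nothing later than week 2.
QA at week 1 is achievable: Build=week 2, Audit=week 1, QA=week 1, Design=week 1.

week 1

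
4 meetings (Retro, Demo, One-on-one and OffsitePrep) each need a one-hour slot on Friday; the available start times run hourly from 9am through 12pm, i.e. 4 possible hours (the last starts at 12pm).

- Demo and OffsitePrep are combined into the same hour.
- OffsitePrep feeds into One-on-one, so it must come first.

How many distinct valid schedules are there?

Splitting on Retro: it can be 9am (6), 10am (6), 11am (6), 12pm (6). Listing each branch's schedules as (Demo, One-on-one, OffsitePrep):
Retro=9am: (9am,10am,9am) (9am,11am,9am) (9am,12pm,9am) (10am,11am,10am) (10am,12pm,10am) (11am,12pm,11am) — 6.
Retro=10am: (9am,10am,9am) (9am,11am,9am) (9am,12pm,9am) (10am,11am,10am) (10am,12pm,10am) (11am,12pm,11am) — 6.
Retro=11am: (9am,10am,9am) (9am,11am,9am) (9am,12pm,9am) (10am,11am,10am) (10am,12pm,10am) (11am,12pm,11am) — 6.
Retro=12pm: (9am,10am,9am) (9am,11am,9am) (9am,12pm,9am) (10am,11am,10am) (10am,12pm,10am) (11am,12pm,11am) — 6.
Summing: 6 + 6 + 6 + 6 = 24.

24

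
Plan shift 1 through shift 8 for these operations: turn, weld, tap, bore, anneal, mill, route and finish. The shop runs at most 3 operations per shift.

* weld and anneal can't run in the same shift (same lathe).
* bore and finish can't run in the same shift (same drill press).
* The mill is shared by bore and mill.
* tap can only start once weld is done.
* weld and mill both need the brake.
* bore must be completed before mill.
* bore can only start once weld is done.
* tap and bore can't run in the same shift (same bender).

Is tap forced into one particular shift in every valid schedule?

tap can be shift 2 (e.g. mill in shift 4, tap in shift 2, anneal in shift 2, bore in shift 3, turn in shift 1, finish in shift 2, weld in shift 1, route in shift 1) or shift 3 (e.g. bore=shift 2; weld=shift 1; mill=shift 3; anneal=shift 2; turn=shift 1; route=shift 1; tap=shift 3; finish=shift 3).

No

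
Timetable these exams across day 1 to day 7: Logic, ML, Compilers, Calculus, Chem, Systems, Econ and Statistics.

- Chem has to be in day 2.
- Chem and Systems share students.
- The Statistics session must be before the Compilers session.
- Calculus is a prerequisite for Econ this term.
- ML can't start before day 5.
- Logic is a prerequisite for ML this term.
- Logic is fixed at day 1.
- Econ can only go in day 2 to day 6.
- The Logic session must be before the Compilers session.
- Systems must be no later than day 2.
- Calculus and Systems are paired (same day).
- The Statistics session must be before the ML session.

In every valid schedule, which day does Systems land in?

Systems's window is day 1–day 2.
Chem is fixed at day 2, and Systems can't share a day with Chem.
So Systems must be day 1.

day 1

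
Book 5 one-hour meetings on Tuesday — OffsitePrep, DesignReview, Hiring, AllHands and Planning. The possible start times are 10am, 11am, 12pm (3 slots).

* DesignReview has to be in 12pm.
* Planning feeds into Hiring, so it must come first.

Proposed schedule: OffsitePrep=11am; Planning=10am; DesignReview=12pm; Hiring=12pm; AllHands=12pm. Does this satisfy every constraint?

Valid

DesignReview has to be in 12pm — holds.
Planning feeds into Hiring, so it must come first — holds.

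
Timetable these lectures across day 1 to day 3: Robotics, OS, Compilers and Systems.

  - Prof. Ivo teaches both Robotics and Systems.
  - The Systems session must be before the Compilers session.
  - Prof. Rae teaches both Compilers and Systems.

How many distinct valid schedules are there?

18

Splitting on Robotics: it can be day 1 (3), day 2 (6), day 3 (9). Listing each branch's schedules as (OS, Compilers, Systems) by day number:
Robotics=day 1: (1,3,2) (2,3,2) (3,3,2) — 3.
Robotics=day 2: (1,2,1) (1,3,1) (2,2,1) (2,3,1) (3,2,1) (3,3,1) — 6.
Robotics=day 3: (1,2,1) (1,3,1) (1,3,2) (2,2,1) (2,3,1) (2,3,2) (3,2,1) (3,3,1) (3,3,2) — 9.
Summing: 3 + 6 + 9 = 18.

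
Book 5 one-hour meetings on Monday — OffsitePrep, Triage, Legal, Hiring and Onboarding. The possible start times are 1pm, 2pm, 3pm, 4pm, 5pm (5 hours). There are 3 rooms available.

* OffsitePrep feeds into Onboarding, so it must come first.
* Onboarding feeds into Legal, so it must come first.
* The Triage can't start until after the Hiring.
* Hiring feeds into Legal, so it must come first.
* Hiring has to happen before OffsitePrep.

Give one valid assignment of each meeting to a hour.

Triage -> 2pm, OffsitePrep -> 2pm, Legal -> 4pm, Hiring -> 1pm, Onboarding -> 3pm

Checking: Hiring(1pm) before Legal(4pm); Hiring(1pm) before OffsitePrep(2pm); OffsitePrep(2pm) before Onboarding(3pm); Onboarding(3pm) before Legal(4pm); Hiring(1pm) before Triage(2pm); max 2 per hour (cap 3).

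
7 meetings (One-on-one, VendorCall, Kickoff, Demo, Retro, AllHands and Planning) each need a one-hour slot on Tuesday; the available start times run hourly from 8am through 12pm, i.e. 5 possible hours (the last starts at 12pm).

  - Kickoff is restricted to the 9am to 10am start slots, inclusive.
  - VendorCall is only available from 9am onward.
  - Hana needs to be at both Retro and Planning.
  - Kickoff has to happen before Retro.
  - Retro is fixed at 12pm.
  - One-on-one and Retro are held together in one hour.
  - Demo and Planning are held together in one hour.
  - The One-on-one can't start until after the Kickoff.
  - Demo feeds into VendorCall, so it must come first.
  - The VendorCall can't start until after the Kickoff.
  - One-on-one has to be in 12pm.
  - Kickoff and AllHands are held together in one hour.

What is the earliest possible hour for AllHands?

AllHands must be in the same hour as Kickoff, which can't be before 9am, so AllHands is at least 9am; AllHands must be in the same hour as Kickoff, which can't be after 10am, so AllHands is at most 10am.
AllHands at 9am is achievable: Demo in 8am, Kickoff in 9am, Retro in 12pm, One-on-one in 12pm, Planning in 8am, VendorCall in 10am, AllHands in 9am.

9am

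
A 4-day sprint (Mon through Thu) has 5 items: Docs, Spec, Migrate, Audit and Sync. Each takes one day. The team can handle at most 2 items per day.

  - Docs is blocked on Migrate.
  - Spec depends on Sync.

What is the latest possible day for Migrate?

Downstream work caps Migrate at Wed.
Migrate at Wed is achievable: Spec=Tue; Docs=Thu; Audit=Mon; Migrate=Wed; Sync=Mon.

Wed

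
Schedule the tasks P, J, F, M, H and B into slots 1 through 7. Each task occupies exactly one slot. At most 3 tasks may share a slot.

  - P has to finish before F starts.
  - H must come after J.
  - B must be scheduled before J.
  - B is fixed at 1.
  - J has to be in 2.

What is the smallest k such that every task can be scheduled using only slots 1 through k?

The precedence chain requires at least 3 distinct slots.
With at most 3 per slot and 6 tasks, at least 2 slots are needed.
3 works (last occupied slot: 3): for example F -> 2, H -> 3, B -> 1, M -> 1, P -> 1, J -> 2.

3 slots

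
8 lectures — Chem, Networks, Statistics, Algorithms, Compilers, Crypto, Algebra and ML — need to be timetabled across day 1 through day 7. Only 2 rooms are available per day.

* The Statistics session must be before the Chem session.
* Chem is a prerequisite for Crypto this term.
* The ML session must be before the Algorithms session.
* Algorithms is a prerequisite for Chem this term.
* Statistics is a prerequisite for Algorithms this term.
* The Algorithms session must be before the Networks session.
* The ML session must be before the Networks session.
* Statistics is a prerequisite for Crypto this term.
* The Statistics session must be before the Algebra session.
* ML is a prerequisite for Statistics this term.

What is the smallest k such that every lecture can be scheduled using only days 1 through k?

5

The precedence chain requires at least 5 distinct days.
With at most 2 per day and 8 lectures, at least 4 days are needed.
5 works (last occupied day: day 5): for example Statistics -> day 2, ML -> day 1, Crypto -> day 5, Algorithms -> day 3, Algebra -> day 3, Networks -> day 4, Chem -> day 4, Compilers -> day 1.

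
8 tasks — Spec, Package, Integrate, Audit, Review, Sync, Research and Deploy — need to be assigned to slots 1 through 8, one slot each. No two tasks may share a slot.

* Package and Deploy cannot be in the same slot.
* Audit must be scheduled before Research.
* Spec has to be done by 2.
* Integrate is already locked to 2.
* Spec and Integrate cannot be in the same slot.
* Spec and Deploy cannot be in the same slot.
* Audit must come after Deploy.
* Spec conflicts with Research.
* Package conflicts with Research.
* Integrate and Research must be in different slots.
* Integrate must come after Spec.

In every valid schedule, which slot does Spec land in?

Spec's window is 1–2.
Integrate is fixed at 2, and Spec can't share a slot with Integrate.
So Spec must be 1.

1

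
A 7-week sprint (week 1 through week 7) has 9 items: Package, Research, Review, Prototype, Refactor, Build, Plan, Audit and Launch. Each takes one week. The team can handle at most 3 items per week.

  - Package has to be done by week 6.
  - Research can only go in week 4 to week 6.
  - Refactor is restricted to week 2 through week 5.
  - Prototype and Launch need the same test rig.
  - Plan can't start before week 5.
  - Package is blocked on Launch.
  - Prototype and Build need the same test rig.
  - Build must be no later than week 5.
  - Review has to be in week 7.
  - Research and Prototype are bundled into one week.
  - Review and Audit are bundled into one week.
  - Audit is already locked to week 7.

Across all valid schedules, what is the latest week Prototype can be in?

week 6

Prototype must be in the same week as Research, which can't be before week 4, so Prototype is at least week 4; Prototype must be in the same week as Research, which can't be after week 6, so Prototype is at most week 6.
Prototype at week 6 is achievable: Plan=week 5; Build=week 1; Prototype=week 6; Refactor=week 2; Research=week 6; Audit=week 7; Package=week 2; Review=week 7; Launch=week 1.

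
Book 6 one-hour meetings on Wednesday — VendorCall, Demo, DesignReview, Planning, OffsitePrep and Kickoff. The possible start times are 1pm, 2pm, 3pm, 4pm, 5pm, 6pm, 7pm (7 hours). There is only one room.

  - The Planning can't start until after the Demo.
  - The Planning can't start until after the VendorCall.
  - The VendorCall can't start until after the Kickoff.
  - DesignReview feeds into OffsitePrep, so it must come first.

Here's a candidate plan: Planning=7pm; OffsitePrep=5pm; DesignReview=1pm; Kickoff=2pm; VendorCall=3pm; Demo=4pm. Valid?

The Planning can't start until after the VendorCall — holds.
There is only one room — holds.
DesignReview feeds into OffsitePrep, so it must come first — holds.
The Planning can't start until after the Demo — holds.
The VendorCall can't start until after the Kickoff — holds.

Yes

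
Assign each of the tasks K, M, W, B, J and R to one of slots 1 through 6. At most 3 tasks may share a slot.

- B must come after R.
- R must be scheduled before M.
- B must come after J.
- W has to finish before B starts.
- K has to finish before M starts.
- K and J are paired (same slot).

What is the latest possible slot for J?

Downstream work caps J at 5.
J at 5 is achievable: B -> 6, W -> 1, M -> 6, R -> 1, J -> 5, K -> 5.

5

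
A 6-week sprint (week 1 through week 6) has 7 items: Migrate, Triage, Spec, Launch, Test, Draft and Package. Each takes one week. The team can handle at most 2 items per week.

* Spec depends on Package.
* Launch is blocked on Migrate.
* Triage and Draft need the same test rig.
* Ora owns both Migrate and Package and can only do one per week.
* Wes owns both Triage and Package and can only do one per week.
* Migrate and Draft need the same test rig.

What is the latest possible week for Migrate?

week 5

Downstream work caps Migrate at week 5.
Migrate at week 5 is achievable: Draft=week 3, Package=week 1, Spec=week 2, Triage=week 2, Migrate=week 5, Test=week 1, Launch=week 6.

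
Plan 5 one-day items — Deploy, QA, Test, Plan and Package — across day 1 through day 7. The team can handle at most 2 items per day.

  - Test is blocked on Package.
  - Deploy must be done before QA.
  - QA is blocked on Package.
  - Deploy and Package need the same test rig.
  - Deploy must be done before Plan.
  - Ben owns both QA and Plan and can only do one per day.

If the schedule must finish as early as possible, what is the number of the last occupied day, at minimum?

day 3

The precedence chain requires at least 2 distinct days.
With at most 2 per day and 5 tasks, at least 3 days are needed.
3 works (last occupied day: day 3): for example Test=day 3, QA=day 3, Package=day 2, Deploy=day 1, Plan=day 2.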